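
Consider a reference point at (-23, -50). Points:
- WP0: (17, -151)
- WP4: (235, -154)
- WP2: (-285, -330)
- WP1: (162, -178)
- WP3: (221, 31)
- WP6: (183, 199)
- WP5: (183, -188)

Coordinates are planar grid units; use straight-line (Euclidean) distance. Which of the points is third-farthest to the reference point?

WP4

Distance to each, sorted:
WP2: 383.5
WP6: 323.2
WP4: 278.2
WP3: 257.1
WP5: 248.0
WP1: 225.0
WP0: 108.6
The third-farthest is WP4 at 278.2.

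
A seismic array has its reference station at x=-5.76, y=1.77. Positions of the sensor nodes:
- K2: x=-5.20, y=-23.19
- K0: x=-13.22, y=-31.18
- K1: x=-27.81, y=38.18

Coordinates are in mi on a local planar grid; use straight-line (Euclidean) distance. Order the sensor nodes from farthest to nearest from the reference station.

K1, K0, K2

Distances from the reference station:
K1 x=-27.81, y=38.18: 42.6 mi
K0 x=-13.22, y=-31.18: 33.8 mi
K2 x=-5.20, y=-23.19: 25.0 mi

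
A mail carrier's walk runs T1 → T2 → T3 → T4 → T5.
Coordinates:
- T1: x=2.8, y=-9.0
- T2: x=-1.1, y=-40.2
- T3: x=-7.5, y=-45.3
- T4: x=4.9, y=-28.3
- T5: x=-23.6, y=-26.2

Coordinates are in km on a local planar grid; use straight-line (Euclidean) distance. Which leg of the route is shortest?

T2–T3

Leg distances:
T1→T2: 31.4 km
T2→T3: 8.2 km
T3→T4: 21.0 km
T4→T5: 28.6 km
The shortest leg is T2–T3 at 8.2 km.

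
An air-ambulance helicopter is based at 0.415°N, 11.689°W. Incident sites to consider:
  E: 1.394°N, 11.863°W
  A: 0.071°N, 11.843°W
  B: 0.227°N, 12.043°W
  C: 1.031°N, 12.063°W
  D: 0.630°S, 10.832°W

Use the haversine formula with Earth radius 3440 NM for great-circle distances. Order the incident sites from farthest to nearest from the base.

Computing each great-circle distance from 0.415°N, 11.689°W:
D 0.630°S, 10.832°W: 81.1 NM
E 1.394°N, 11.863°W: 59.7 NM
C 1.031°N, 12.063°W: 43.3 NM
B 0.227°N, 12.043°W: 24.1 NM
A 0.071°N, 11.843°W: 22.6 NM

D, E, C, B, A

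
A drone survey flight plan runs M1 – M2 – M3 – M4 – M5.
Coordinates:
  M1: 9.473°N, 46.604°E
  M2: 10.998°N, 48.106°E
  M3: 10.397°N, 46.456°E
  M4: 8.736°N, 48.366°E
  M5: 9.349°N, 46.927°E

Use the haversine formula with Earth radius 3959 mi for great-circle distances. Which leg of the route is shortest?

M4–M5

Leg distances:
M1→M2: 146.7 mi
M2→M3: 119.5 mi
M3→M4: 173.5 mi
M4→M5: 106.9 mi
The shortest leg is M4–M5 at 106.9 mi.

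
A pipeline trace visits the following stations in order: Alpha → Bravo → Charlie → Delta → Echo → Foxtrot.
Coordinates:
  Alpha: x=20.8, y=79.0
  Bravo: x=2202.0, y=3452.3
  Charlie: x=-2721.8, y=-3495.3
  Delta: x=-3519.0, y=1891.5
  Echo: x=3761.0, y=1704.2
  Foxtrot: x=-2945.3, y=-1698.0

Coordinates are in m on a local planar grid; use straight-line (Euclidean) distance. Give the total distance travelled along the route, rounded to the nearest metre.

32780 m

Leg distances:
Alpha→Bravo: 4017.1 m  (cumulative 4017.1 m)
Bravo→Charlie: 8515.5 m  (cumulative 12532.5 m)
Charlie→Delta: 5445.5 m  (cumulative 17978.0 m)
Delta→Echo: 7282.4 m  (cumulative 25260.4 m)
Echo→Foxtrot: 7519.9 m  (cumulative 32780.3 m)
Total route length ≈ 32780 m.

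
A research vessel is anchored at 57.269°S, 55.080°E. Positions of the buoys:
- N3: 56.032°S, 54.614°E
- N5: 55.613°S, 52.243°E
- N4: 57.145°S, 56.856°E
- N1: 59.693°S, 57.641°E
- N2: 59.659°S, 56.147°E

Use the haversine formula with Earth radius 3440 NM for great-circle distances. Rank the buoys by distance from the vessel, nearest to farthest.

N4, N3, N5, N2, N1

Computing each great-circle distance from 57.269°S, 55.080°E:
N4 57.145°S, 56.856°E: 58.2 NM
N3 56.032°S, 54.614°E: 75.8 NM
N5 55.613°S, 52.243°E: 136.9 NM
N2 59.659°S, 56.147°E: 147.3 NM
N1 59.693°S, 57.641°E: 166.2 NM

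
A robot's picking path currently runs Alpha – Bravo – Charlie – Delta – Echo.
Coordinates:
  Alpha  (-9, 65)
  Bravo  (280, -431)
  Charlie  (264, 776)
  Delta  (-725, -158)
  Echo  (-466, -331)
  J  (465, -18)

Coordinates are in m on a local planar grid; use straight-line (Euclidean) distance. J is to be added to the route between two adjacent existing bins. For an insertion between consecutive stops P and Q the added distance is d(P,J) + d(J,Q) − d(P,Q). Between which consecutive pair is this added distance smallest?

between Bravo and Charlie

Added distance for inserting J between each consecutive pair:
Alpha–Bravo: 359.7 m
Bravo–Charlie: 64.5 m
Charlie–Delta: 656.9 m
Delta–Echo: 1868.9 m
Smallest added distance is 64.5 m, inserting between Bravo and Charlie.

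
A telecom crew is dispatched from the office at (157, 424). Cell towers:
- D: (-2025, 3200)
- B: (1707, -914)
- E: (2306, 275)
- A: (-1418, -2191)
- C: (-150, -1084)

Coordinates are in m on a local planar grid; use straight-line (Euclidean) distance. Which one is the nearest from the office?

C

Distance to each, sorted:
C: 1538.9 m
B: 2047.6 m
E: 2154.2 m
A: 3052.7 m
D: 3530.9 m
The nearest is C at 1538.9 m.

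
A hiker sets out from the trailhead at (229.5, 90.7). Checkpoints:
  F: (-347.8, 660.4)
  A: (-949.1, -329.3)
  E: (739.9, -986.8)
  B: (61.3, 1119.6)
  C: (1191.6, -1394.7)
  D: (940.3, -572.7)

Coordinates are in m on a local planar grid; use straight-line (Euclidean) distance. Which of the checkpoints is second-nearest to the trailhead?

Distances from the trailhead ((229.5, 90.7)):
F: 811.1 m
D: 972.3 m
B: 1042.6 m
E: 1192.3 m
A: 1251.2 m
C: 1769.8 m
The second-nearest is D at 972.3 m.

D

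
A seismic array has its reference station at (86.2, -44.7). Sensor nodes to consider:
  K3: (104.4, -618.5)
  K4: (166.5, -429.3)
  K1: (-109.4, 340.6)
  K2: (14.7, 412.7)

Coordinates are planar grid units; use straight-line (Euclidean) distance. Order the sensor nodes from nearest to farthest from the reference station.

Distance from the reference station at (86.2, -44.7) to each:
K4 (166.5, -429.3): 392.9
K1 (-109.4, 340.6): 432.1
K2 (14.7, 412.7): 463.0
K3 (104.4, -618.5): 574.1

K4, K1, K2, K3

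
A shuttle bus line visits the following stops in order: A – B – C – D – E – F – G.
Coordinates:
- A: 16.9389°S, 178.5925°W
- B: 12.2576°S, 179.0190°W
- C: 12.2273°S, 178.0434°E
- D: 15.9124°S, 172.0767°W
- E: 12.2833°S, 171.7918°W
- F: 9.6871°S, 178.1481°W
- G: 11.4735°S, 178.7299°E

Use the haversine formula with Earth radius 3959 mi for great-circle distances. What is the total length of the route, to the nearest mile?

2196 mi

Leg distances:
A→B: 324.7 mi  (cumulative 324.7 mi)
B→C: 198.4 mi  (cumulative 523.1 mi)
C→D: 709.3 mi  (cumulative 1232.4 mi)
D→E: 251.5 mi  (cumulative 1483.9 mi)
E→F: 466.9 mi  (cumulative 1950.8 mi)
F→G: 245.4 mi  (cumulative 2196.2 mi)
Total route length ≈ 2196 mi.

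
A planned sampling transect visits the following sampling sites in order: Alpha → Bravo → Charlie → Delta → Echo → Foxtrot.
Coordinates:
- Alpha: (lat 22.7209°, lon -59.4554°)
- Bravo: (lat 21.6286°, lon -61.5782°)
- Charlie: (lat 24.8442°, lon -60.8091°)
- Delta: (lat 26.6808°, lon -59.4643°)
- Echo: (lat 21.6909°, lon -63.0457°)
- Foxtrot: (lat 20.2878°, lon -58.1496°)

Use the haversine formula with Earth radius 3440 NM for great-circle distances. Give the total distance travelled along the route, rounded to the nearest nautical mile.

1110 NM

Leg distances:
Alpha→Bravo: 135.0 NM  (cumulative 135.0 NM)
Bravo→Charlie: 197.7 NM  (cumulative 332.7 NM)
Charlie→Delta: 132.1 NM  (cumulative 464.8 NM)
Delta→Echo: 358.0 NM  (cumulative 822.8 NM)
Echo→Foxtrot: 287.1 NM  (cumulative 1109.9 NM)
Total route length ≈ 1110 NM.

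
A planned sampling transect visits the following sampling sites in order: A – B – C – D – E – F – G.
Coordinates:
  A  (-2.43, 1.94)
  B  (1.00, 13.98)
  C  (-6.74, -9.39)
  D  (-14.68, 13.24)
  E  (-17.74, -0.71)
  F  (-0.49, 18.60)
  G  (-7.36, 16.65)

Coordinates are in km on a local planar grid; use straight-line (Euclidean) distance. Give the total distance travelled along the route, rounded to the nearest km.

Leg distances:
A→B: 12.5 km  (cumulative 12.5 km)
B→C: 24.6 km  (cumulative 37.1 km)
C→D: 24.0 km  (cumulative 61.1 km)
D→E: 14.3 km  (cumulative 75.4 km)
E→F: 25.9 km  (cumulative 101.3 km)
F→G: 7.1 km  (cumulative 108.4 km)
Total route length ≈ 108 km.

108 km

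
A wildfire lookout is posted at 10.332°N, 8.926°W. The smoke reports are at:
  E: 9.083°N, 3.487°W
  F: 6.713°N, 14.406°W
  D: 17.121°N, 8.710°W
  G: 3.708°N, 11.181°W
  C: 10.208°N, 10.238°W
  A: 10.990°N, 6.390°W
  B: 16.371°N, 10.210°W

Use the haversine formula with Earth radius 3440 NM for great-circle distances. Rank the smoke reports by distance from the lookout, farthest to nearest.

G, D, F, B, E, A, C

Computing each great-circle distance from 10.332°N, 8.926°W:
G 3.708°N, 11.181°W: 419.8 NM
D 17.121°N, 8.710°W: 407.8 NM
F 6.713°N, 14.406°W: 391.2 NM
B 16.371°N, 10.210°W: 370.2 NM
E 9.083°N, 3.487°W: 330.5 NM
A 10.990°N, 6.390°W: 154.8 NM
C 10.208°N, 10.238°W: 77.9 NM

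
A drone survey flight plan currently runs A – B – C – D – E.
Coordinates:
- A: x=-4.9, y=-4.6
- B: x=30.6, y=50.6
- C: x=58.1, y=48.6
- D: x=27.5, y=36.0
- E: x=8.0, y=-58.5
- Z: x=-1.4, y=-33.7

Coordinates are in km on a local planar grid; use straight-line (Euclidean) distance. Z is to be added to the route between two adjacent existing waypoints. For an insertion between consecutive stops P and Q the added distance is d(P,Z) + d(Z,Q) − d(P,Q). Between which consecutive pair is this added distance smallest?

between D and E

Added distance for inserting Z between each consecutive pair:
A–B: 53.8 km
B–C: 164.2 km
C–D: 143.9 km
D–E: 5.5 km
Smallest added distance is 5.5 km, inserting between D and E.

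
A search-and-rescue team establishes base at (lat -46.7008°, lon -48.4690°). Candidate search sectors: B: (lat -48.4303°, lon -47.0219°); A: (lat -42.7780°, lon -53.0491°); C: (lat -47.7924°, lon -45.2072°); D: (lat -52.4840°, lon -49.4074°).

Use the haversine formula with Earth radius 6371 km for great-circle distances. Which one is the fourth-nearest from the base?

D

Distances from the base ((lat -46.7008°, lon -48.4690°)):
B: 220.8 km
C: 274.5 km
A: 566.5 km
D: 646.6 km
The fourth-nearest is D at 646.6 km.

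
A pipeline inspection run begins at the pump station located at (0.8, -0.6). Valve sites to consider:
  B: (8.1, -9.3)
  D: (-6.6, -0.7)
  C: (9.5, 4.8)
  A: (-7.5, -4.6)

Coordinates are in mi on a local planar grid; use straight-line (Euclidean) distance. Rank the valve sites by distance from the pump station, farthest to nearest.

B, C, A, D

Distance from the pump station at (0.8, -0.6) to each:
B (8.1, -9.3): 11.4 mi
C (9.5, 4.8): 10.2 mi
A (-7.5, -4.6): 9.2 mi
D (-6.6, -0.7): 7.4 mi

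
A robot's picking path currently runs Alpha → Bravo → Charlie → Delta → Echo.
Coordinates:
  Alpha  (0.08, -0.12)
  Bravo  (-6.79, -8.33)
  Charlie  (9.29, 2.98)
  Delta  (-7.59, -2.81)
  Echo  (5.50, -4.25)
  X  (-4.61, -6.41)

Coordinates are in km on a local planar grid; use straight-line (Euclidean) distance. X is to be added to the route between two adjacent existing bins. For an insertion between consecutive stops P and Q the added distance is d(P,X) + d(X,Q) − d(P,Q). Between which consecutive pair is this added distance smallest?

Added distance for inserting X between each consecutive pair:
Alpha–Bravo: 0.0 km
Bravo–Charlie: 0.0 km
Charlie–Delta: 3.6 km
Delta–Echo: 1.8 km
Smallest added distance is 0.0 km, inserting between Bravo and Charlie.

between Bravo and Charlie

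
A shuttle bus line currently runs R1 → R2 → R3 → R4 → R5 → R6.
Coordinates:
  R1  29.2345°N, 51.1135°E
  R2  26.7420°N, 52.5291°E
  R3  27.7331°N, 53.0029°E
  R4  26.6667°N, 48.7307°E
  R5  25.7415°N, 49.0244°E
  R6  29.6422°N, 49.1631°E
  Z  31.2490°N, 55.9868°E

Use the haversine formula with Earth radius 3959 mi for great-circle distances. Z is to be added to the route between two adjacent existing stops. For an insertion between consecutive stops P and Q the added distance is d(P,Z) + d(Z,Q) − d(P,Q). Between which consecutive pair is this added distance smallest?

between R1 and R2

Added distance for inserting Z between each consecutive pair:
R1–R2: 504.8 mi
R2–R3: 602.6 mi
R3–R4: 570.1 mi
R4–R5: 1042.9 mi
R5–R6: 720.2 mi
Smallest added distance is 504.8 mi, inserting between R1 and R2.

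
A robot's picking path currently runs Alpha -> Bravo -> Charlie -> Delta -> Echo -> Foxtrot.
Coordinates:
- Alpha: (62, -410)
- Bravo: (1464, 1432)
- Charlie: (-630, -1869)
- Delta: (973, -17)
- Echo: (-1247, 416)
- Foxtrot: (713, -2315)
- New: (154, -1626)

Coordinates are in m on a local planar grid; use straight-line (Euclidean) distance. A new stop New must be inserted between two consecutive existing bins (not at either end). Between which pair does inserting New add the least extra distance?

Added distance for inserting New between each consecutive pair:
Alpha–Bravo: 2231.4 m
Bravo–Charlie: 238.4 m
Charlie–Delta: 176.9 m
Delta–Echo: 2020.0 m
Echo–Foxtrot: 2.1 m
Smallest added distance is 2.1 m, inserting between Echo and Foxtrot.

between Echo and Foxtrot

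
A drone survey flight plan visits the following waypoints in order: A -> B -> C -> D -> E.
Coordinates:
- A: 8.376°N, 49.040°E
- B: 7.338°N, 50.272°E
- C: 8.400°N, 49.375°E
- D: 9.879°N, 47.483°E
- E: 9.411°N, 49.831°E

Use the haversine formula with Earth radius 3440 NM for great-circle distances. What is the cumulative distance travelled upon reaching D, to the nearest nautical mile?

322 NM

Leg distances:
A→B: 96.2 NM  (cumulative 96.2 NM)
B→C: 83.1 NM  (cumulative 179.3 NM)
C→D: 143.0 NM  (cumulative 322.4 NM)
Cumulative distance at D ≈ 322 NM.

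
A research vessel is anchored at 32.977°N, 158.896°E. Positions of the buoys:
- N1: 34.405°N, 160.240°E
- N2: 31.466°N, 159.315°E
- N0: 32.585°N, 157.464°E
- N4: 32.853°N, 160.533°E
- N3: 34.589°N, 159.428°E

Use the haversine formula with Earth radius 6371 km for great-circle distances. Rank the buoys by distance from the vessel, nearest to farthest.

Distances from the vessel:
N0 32.585°N, 157.464°E: 140.8 km
N4 32.853°N, 160.533°E: 153.4 km
N2 31.466°N, 159.315°E: 172.6 km
N3 34.589°N, 159.428°E: 185.9 km
N1 34.405°N, 160.240°E: 201.7 km

N0, N4, N2, N3, N1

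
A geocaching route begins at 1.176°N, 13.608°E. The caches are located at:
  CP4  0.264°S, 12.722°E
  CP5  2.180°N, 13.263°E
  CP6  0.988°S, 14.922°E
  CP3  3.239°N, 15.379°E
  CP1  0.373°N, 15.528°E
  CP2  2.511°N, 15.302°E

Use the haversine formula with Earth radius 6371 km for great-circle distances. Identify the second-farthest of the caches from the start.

CP6

Distances from the start (1.176°N, 13.608°E):
CP3: 302.2 km
CP6: 281.5 km
CP2: 239.7 km
CP1: 231.4 km
CP4: 188.0 km
CP5: 118.0 km
The second-farthest is CP6 at 281.5 km.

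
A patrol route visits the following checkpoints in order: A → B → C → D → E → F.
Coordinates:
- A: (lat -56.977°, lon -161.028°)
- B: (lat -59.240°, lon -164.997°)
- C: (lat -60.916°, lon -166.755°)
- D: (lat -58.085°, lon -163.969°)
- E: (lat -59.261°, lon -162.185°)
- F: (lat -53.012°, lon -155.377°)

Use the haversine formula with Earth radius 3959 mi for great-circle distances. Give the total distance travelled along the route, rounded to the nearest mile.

Leg distances:
A→B: 213.1 mi  (cumulative 213.1 mi)
B→C: 130.7 mi  (cumulative 343.8 mi)
C→D: 218.6 mi  (cumulative 562.4 mi)
D→E: 103.5 mi  (cumulative 665.9 mi)
E→F: 504.6 mi  (cumulative 1170.4 mi)
Total route length ≈ 1170 mi.

1170 mi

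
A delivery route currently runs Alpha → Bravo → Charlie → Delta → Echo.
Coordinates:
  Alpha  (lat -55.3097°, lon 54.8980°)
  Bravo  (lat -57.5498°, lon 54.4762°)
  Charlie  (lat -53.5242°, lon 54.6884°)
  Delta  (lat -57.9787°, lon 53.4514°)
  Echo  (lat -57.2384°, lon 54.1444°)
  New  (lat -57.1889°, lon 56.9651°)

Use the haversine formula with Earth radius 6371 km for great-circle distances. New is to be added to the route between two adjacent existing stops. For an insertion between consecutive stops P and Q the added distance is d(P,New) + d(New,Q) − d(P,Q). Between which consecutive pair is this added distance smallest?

between Bravo and Charlie

Added distance for inserting New between each consecutive pair:
Alpha–Bravo: 149.0 km
Bravo–Charlie: 138.8 km
Charlie–Delta: 157.9 km
Delta–Echo: 304.9 km
Smallest added distance is 138.8 km, inserting between Bravo and Charlie.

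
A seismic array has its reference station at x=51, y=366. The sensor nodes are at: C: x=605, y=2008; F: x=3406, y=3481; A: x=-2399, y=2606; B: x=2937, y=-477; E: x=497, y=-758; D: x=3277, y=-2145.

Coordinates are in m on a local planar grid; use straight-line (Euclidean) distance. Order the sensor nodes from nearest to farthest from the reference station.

Computing each straight-line distance from x=51, y=366:
E x=497, y=-758: 1209.3 m
C x=605, y=2008: 1732.9 m
B x=2937, y=-477: 3006.6 m
A x=-2399, y=2606: 3319.7 m
D x=3277, y=-2145: 4088.1 m
F x=3406, y=3481: 4578.1 m

E, C, B, A, D, F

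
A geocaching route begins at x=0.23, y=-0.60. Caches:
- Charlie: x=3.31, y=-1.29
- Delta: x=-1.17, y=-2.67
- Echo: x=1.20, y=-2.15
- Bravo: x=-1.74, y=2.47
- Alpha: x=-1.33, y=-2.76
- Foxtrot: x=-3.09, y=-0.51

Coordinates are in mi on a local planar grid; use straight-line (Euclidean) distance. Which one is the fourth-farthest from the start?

Distance to each, sorted:
Bravo: 3.6 mi
Foxtrot: 3.3 mi
Charlie: 3.2 mi
Alpha: 2.7 mi
Delta: 2.5 mi
Echo: 1.8 mi
The fourth-farthest is Alpha at 2.7 mi.

Alpha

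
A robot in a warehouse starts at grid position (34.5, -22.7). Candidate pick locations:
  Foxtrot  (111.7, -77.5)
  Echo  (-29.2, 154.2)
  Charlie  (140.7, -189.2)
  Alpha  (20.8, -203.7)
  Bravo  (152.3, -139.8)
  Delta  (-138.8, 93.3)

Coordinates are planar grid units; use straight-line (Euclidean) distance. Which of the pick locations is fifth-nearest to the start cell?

Distance to each, sorted:
Foxtrot: 94.7
Bravo: 166.1
Alpha: 181.5
Echo: 188.0
Charlie: 197.5
Delta: 208.5
The fifth-nearest is Charlie at 197.5.

Charlie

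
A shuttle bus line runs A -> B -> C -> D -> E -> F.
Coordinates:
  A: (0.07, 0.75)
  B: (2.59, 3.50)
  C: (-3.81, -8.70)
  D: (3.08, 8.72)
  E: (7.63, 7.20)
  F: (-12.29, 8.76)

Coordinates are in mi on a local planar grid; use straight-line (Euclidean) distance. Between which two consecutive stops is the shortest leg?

Leg distances:
A→B: 3.7 mi
B→C: 13.8 mi
C→D: 18.7 mi
D→E: 4.8 mi
E→F: 20.0 mi
The shortest leg is A–B at 3.7 mi.

A–B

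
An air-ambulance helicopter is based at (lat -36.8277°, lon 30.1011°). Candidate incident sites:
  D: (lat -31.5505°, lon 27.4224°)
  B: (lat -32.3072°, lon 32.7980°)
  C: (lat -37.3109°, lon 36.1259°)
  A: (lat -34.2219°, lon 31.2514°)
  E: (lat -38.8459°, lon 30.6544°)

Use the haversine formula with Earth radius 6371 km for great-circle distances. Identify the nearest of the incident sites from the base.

E

Distances from the base ((lat -36.8277°, lon 30.1011°)):
E: 229.6 km
A: 307.9 km
C: 537.1 km
B: 560.0 km
D: 636.3 km
The nearest is E at 229.6 km.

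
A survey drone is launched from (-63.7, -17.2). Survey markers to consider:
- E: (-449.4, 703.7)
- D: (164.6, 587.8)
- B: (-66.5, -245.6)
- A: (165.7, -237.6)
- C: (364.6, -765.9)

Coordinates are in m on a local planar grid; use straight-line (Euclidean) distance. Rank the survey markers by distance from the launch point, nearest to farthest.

B, A, D, E, C

Distance from the launch point at (-63.7, -17.2) to each:
B (-66.5, -245.6): 228.4 m
A (165.7, -237.6): 318.1 m
D (164.6, 587.8): 646.6 m
E (-449.4, 703.7): 817.6 m
C (364.6, -765.9): 862.6 m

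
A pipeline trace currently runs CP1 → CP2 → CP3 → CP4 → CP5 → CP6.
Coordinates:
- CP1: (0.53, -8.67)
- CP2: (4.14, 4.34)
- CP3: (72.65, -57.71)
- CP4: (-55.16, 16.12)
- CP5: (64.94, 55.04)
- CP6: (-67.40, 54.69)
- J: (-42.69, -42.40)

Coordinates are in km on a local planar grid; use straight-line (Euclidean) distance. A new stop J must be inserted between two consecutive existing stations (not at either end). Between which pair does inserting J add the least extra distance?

between CP3 and CP4

Added distance for inserting J between each consecutive pair:
CP1–CP2: 107.5 km
CP2–CP3: 90.1 km
CP3–CP4: 28.6 km
CP4–CP5: 78.8 km
CP5–CP6: 113.0 km
Smallest added distance is 28.6 km, inserting between CP3 and CP4.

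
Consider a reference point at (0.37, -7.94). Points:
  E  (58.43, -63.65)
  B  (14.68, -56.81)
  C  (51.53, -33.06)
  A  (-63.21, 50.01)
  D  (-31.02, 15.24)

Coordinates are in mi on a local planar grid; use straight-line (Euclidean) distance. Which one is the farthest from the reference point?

A

Distance to each, sorted:
A: 86.0 mi
E: 80.5 mi
C: 57.0 mi
B: 50.9 mi
D: 39.0 mi
The farthest is A at 86.0 mi.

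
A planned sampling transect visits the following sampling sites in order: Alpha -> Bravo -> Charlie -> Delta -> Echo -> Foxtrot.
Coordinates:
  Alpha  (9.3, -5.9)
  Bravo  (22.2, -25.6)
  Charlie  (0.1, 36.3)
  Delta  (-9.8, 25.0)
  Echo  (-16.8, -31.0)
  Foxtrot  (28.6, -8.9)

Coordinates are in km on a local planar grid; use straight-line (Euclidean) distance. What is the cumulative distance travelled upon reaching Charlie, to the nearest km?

Leg distances:
Alpha→Bravo: 23.5 km  (cumulative 23.5 km)
Bravo→Charlie: 65.7 km  (cumulative 89.3 km)
Cumulative distance at Charlie ≈ 89 km.

89 km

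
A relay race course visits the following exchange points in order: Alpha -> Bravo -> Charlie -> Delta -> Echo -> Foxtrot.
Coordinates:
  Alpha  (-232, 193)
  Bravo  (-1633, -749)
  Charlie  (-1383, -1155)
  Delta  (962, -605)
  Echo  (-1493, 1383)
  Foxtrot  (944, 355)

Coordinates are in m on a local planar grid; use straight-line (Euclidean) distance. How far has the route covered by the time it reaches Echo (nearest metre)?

Leg distances:
Alpha→Bravo: 1688.2 m  (cumulative 1688.2 m)
Bravo→Charlie: 476.8 m  (cumulative 2165.0 m)
Charlie→Delta: 2408.6 m  (cumulative 4573.7 m)
Delta→Echo: 3159.0 m  (cumulative 7732.7 m)
Cumulative distance at Echo ≈ 7733 m.

7733 m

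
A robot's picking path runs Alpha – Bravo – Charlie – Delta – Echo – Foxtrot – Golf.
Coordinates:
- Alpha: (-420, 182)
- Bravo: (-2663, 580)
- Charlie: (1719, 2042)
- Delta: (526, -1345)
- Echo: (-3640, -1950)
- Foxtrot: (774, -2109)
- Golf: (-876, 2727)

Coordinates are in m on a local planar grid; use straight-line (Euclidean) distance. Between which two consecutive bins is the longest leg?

Leg distances:
Alpha→Bravo: 2278.0 m
Bravo→Charlie: 4619.5 m
Charlie→Delta: 3591.0 m
Delta→Echo: 4209.7 m
Echo→Foxtrot: 4416.9 m
Foxtrot→Golf: 5109.7 m
The longest leg is Foxtrot–Golf at 5109.7 m.

Foxtrot–Golf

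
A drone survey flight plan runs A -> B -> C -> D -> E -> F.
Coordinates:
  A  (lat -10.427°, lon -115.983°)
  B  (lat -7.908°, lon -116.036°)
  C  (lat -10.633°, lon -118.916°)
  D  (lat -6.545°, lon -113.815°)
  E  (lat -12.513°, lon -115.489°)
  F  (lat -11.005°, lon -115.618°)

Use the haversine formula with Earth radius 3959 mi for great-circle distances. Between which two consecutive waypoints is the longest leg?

C–D

Leg distances:
A→B: 174.1 mi
B→C: 272.1 mi
C→D: 448.5 mi
D→E: 427.8 mi
E→F: 104.6 mi
The longest leg is C–D at 448.5 mi.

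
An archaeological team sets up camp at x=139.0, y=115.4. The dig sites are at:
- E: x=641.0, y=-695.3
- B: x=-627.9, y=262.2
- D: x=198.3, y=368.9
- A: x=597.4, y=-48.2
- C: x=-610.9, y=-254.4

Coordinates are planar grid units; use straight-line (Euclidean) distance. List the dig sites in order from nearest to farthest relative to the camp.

D, A, B, C, E

Computing each straight-line distance from x=139.0, y=115.4:
D x=198.3, y=368.9: 260.3
A x=597.4, y=-48.2: 486.7
B x=-627.9, y=262.2: 780.8
C x=-610.9, y=-254.4: 836.1
E x=641.0, y=-695.3: 953.5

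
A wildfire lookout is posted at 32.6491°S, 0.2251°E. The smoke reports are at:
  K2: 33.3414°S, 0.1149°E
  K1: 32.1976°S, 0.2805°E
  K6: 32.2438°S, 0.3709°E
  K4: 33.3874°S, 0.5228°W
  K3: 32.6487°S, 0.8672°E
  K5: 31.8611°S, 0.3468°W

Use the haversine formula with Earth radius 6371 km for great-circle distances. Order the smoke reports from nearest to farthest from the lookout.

Computing each great-circle distance from 32.6491°S, 0.2251°E:
K6 32.2438°S, 0.3709°E: 47.1 km
K1 32.1976°S, 0.2805°E: 50.5 km
K3 32.6487°S, 0.8672°E: 60.1 km
K2 33.3414°S, 0.1149°E: 77.7 km
K5 31.8611°S, 0.3468°W: 102.8 km
K4 33.3874°S, 0.5228°W: 107.7 km

K6, K1, K3, K2, K5, K4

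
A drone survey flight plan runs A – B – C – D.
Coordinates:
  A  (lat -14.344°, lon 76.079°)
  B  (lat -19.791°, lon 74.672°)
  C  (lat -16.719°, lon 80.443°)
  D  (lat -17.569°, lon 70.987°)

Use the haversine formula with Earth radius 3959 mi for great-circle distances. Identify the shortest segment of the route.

Leg distances:
A→B: 387.7 mi
B→C: 434.1 mi
C→D: 627.0 mi
The shortest leg is A–B at 387.7 mi.

A–B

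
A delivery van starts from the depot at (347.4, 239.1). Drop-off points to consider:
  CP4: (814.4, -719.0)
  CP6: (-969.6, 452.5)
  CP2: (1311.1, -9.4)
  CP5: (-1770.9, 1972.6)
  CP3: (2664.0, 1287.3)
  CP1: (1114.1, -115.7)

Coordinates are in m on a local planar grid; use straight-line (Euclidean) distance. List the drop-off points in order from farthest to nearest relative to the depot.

Distance from the depot at (347.4, 239.1) to each:
CP5 (-1770.9, 1972.6): 2737.2 m
CP3 (2664.0, 1287.3): 2542.7 m
CP6 (-969.6, 452.5): 1334.2 m
CP4 (814.4, -719.0): 1065.9 m
CP2 (1311.1, -9.4): 995.2 m
CP1 (1114.1, -115.7): 844.8 m

CP5, CP3, CP6, CP4, CP2, CP1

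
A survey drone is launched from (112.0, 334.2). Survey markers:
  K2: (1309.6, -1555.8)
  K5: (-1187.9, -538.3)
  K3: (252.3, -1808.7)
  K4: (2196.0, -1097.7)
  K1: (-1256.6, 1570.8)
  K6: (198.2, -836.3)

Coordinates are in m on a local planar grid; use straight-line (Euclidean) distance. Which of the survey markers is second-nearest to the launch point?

Distances from the launch point ((112.0, 334.2)):
K6: 1173.7 m
K5: 1565.6 m
K1: 1844.5 m
K3: 2147.5 m
K2: 2237.5 m
K4: 2528.5 m
The second-nearest is K5 at 1565.6 m.

K5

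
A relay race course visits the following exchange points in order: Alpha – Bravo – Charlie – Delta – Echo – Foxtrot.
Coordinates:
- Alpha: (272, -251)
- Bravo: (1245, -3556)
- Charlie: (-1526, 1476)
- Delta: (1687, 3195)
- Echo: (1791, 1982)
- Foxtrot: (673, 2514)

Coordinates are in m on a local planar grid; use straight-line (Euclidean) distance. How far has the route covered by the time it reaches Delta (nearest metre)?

12834 m

Leg distances:
Alpha→Bravo: 3445.3 m  (cumulative 3445.3 m)
Bravo→Charlie: 5744.5 m  (cumulative 9189.8 m)
Charlie→Delta: 3643.9 m  (cumulative 12833.7 m)
Cumulative distance at Delta ≈ 12834 m.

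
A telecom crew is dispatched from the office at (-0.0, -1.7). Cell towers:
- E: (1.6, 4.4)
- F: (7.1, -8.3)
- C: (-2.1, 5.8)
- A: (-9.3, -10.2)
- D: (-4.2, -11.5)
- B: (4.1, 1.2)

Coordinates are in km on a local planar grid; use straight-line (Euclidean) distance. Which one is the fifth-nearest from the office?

Distance to each, sorted:
B: 5.0 km
E: 6.3 km
C: 7.8 km
F: 9.7 km
D: 10.7 km
A: 12.6 km
The fifth-nearest is D at 10.7 km.

D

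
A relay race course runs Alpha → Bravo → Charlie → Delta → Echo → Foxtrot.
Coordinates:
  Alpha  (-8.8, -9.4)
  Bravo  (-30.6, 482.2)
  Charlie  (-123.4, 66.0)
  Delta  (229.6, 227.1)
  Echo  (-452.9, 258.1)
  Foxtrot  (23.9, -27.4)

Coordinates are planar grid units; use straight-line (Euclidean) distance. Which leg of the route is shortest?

Leg distances:
Alpha→Bravo: 492.1
Bravo→Charlie: 426.4
Charlie→Delta: 388.0
Delta→Echo: 683.2
Echo→Foxtrot: 555.7
The shortest leg is Charlie–Delta at 388.0.

Charlie–Delta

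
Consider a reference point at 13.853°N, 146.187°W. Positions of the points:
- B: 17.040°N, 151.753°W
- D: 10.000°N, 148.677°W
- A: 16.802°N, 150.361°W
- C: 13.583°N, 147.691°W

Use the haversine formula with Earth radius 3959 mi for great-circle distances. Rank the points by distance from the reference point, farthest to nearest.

Distance from the reference point at 13.853°N, 146.187°W to each:
B 17.040°N, 151.753°W: 431.1 mi
A 16.802°N, 150.361°W: 344.8 mi
D 10.000°N, 148.677°W: 315.0 mi
C 13.583°N, 147.691°W: 102.7 mi

B, A, D, C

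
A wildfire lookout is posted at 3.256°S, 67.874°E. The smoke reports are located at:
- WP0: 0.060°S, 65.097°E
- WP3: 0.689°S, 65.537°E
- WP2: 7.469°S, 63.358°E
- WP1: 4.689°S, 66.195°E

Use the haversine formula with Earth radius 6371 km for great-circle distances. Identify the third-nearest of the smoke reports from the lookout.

WP0

Distances from the lookout (3.256°S, 67.874°E):
WP1: 245.1 km
WP3: 385.9 km
WP0: 470.7 km
WP2: 685.1 km
The third-nearest is WP0 at 470.7 km.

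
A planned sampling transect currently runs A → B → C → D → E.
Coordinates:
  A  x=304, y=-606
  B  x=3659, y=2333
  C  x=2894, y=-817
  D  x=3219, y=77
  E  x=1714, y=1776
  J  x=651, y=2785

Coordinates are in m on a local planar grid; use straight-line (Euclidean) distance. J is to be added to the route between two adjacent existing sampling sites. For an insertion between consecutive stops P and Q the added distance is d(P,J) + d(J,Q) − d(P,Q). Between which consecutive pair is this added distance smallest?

between A and B

Added distance for inserting J between each consecutive pair:
A–B: 1990.2 m
B–C: 4043.5 m
C–D: 7024.1 m
D–E: 2927.9 m
Smallest added distance is 1990.2 m, inserting between A and B.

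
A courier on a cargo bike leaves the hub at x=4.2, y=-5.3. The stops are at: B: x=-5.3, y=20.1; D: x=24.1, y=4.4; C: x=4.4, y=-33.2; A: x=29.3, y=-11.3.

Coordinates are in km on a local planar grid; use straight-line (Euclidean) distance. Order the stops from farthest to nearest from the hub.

C, B, A, D

Distance from the hub at x=4.2, y=-5.3 to each:
C x=4.4, y=-33.2: 27.9 km
B x=-5.3, y=20.1: 27.1 km
A x=29.3, y=-11.3: 25.8 km
D x=24.1, y=4.4: 22.1 km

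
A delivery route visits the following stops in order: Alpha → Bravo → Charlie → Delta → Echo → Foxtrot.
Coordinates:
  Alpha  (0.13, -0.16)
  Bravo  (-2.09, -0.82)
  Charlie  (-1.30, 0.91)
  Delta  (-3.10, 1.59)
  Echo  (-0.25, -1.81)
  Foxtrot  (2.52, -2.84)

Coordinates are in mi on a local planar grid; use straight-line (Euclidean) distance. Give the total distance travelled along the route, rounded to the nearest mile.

Leg distances:
Alpha→Bravo: 2.3 mi  (cumulative 2.3 mi)
Bravo→Charlie: 1.9 mi  (cumulative 4.2 mi)
Charlie→Delta: 1.9 mi  (cumulative 6.1 mi)
Delta→Echo: 4.4 mi  (cumulative 10.6 mi)
Echo→Foxtrot: 3.0 mi  (cumulative 13.5 mi)
Total route length ≈ 14 mi.

14 mi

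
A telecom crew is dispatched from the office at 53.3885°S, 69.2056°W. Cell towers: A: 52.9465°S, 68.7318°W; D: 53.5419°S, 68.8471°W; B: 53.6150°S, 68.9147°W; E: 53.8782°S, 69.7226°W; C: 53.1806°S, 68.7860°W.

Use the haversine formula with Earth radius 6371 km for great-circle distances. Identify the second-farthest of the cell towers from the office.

A

Distance to each, sorted:
E: 64.2 km
A: 58.4 km
C: 36.2 km
B: 31.7 km
D: 29.2 km
The second-farthest is A at 58.4 km.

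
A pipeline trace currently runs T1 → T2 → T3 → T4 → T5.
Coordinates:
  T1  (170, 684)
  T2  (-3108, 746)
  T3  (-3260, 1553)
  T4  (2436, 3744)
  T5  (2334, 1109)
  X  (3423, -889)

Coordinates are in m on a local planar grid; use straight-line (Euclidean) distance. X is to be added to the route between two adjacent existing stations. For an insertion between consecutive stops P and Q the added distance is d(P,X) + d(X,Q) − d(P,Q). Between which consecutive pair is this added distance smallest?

between T4 and T5

Added distance for inserting X between each consecutive pair:
T1–T2: 7067.3 m
T2–T3: 13026.5 m
T3–T4: 5749.3 m
T4–T5: 4375.5 m
Smallest added distance is 4375.5 m, inserting between T4 and T5.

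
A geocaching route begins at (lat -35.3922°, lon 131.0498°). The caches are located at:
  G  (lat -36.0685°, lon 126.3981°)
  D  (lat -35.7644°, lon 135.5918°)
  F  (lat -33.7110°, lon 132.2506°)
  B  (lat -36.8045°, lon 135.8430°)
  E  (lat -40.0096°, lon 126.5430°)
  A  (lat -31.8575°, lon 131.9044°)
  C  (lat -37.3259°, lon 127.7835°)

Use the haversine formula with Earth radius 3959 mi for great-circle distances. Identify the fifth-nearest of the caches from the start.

G

Distances from the start ((lat -35.3922°, lon 131.0498°)):
F: 134.8 mi
C: 225.6 mi
A: 249.1 mi
D: 256.5 mi
G: 265.0 mi
B: 284.8 mi
E: 403.0 mi
The fifth-nearest is G at 265.0 mi.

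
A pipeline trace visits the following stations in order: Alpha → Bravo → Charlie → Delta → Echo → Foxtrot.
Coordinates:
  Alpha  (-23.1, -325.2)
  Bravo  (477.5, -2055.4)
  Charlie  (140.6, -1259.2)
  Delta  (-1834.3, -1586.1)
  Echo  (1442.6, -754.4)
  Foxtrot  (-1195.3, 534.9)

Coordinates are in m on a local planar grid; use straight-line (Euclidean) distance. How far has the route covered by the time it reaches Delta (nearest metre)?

4667 m

Leg distances:
Alpha→Bravo: 1801.2 m  (cumulative 1801.2 m)
Bravo→Charlie: 864.5 m  (cumulative 2665.7 m)
Charlie→Delta: 2001.8 m  (cumulative 4667.5 m)
Cumulative distance at Delta ≈ 4667 m.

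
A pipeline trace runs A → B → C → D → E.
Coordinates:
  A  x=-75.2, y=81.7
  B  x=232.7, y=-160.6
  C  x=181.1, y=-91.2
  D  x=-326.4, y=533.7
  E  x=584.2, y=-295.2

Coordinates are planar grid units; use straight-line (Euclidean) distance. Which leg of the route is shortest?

B–C

Leg distances:
A→B: 391.8
B→C: 86.5
C→D: 805.0
D→E: 1231.4
The shortest leg is B–C at 86.5.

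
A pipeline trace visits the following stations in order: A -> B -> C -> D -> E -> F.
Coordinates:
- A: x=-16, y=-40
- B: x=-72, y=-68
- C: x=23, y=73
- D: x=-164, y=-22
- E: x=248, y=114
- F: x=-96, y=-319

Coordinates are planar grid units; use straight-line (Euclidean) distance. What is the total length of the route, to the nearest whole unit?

1429

Leg distances:
A→B: 62.6  (cumulative 62.6)
B→C: 170.0  (cumulative 232.6)
C→D: 209.7  (cumulative 442.4)
D→E: 433.9  (cumulative 876.2)
E→F: 553.0  (cumulative 1429.3)
Total route length ≈ 1429.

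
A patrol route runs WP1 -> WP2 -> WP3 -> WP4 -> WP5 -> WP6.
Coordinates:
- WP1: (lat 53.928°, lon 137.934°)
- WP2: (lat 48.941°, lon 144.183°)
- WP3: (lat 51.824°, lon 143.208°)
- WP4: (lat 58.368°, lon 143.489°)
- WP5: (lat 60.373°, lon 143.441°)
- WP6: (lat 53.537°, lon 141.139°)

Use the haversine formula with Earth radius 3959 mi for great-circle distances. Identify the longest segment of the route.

Leg distances:
WP1→WP2: 436.9 mi
WP2→WP3: 203.8 mi
WP3→WP4: 452.3 mi
WP4→WP5: 138.6 mi
WP5→WP6: 480.2 mi
The longest leg is WP5–WP6 at 480.2 mi.

WP5–WP6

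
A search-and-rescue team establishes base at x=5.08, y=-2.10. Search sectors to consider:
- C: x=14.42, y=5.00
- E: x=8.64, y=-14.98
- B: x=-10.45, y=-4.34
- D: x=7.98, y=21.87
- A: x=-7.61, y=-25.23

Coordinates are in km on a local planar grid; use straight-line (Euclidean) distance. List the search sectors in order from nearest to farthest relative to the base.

C, E, B, D, A

Computing each straight-line distance from x=5.08, y=-2.10:
C x=14.42, y=5.00: 11.7 km
E x=8.64, y=-14.98: 13.4 km
B x=-10.45, y=-4.34: 15.7 km
D x=7.98, y=21.87: 24.1 km
A x=-7.61, y=-25.23: 26.4 km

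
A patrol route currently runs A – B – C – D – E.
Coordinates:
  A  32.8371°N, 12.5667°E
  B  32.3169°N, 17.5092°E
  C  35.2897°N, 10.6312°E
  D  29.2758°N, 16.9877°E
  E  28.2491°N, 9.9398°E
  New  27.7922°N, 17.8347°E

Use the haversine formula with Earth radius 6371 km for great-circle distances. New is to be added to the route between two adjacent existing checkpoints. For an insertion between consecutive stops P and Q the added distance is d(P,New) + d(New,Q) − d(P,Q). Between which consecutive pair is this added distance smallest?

between D and E

Added distance for inserting New between each consecutive pair:
A–B: 792.4 km
B–C: 864.8 km
C–D: 365.0 km
D–E: 264.7 km
Smallest added distance is 264.7 km, inserting between D and E.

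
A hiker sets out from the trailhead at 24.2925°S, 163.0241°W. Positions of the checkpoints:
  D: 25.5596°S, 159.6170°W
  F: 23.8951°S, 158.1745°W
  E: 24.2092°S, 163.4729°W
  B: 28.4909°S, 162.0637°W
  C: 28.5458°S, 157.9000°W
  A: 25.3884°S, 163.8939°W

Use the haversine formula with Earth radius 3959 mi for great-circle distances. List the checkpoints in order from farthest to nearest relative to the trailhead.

Distance from the trailhead at 24.2925°S, 163.0241°W to each:
C 28.5458°S, 157.9000°W: 432.2 mi
F 23.8951°S, 158.1745°W: 307.1 mi
B 28.4909°S, 162.0637°W: 296.1 mi
D 25.5596°S, 159.6170°W: 230.7 mi
A 25.3884°S, 163.8939°W: 93.3 mi
E 24.2092°S, 163.4729°W: 28.9 mi

C, F, B, D, A, E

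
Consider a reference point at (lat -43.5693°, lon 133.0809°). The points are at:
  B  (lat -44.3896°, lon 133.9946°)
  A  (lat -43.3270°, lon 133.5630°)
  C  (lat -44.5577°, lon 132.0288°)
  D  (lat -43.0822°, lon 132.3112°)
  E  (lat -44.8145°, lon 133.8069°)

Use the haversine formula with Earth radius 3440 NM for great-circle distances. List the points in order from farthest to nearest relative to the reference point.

E, C, B, D, A

Distance from the reference point at (lat -43.5693°, lon 133.0809°) to each:
E (lat -44.8145°, lon 133.8069°): 81.0 NM
C (lat -44.5577°, lon 132.0288°): 74.7 NM
B (lat -44.3896°, lon 133.9946°): 63.1 NM
D (lat -43.0822°, lon 132.3112°): 44.6 NM
A (lat -43.3270°, lon 133.5630°): 25.6 NM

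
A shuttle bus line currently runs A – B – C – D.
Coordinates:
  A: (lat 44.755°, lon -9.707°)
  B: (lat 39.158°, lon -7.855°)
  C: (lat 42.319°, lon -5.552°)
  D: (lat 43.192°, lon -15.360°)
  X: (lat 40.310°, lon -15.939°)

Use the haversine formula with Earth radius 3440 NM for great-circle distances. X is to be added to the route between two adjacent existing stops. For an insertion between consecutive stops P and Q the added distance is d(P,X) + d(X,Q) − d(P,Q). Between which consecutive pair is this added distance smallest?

between C and D

Added distance for inserting X between each consecutive pair:
A–B: 416.9 NM
B–C: 646.0 NM
C–D: 223.0 NM
Smallest added distance is 223.0 NM, inserting between C and D.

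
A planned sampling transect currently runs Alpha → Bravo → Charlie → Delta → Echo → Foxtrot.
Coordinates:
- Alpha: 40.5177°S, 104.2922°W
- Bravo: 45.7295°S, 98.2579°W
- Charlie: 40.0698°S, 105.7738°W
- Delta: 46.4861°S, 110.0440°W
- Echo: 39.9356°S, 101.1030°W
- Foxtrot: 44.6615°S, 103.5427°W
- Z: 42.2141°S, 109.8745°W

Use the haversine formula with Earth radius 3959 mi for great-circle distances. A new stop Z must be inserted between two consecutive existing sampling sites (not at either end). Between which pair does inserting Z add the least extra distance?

between Charlie and Delta

Added distance for inserting Z between each consecutive pair:
Alpha–Bravo: 466.9 mi
Bravo–Charlie: 340.5 mi
Charlie–Delta: 62.6 mi
Delta–Echo: 140.6 mi
Echo–Foxtrot: 493.2 mi
Smallest added distance is 62.6 mi, inserting between Charlie and Delta.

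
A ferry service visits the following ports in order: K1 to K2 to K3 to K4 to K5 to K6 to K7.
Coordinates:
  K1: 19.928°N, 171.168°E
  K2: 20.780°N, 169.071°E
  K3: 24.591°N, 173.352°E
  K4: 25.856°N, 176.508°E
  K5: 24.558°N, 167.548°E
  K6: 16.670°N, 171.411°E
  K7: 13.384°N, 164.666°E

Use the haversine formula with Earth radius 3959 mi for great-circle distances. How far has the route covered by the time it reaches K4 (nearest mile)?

743 mi

Leg distances:
K1→K2: 148.1 mi  (cumulative 148.1 mi)
K2→K3: 379.2 mi  (cumulative 527.2 mi)
K3→K4: 215.8 mi  (cumulative 743.0 mi)
Cumulative distance at K4 ≈ 743 mi.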